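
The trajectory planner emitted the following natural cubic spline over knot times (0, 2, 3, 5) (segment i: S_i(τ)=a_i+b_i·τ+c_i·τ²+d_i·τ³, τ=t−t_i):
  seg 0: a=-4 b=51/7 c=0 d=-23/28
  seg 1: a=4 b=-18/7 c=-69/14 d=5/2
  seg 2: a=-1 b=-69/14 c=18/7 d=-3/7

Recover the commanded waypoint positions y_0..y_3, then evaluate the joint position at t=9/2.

y_0 = S_0(0) = a_0 = -4
y_1 = S_1(0) = a_1 = 4
y_2 = S_2(0) = a_2 = -1
y_3 = S_2(2) = -4
t_q=9/2 is in segment 2 (τ=3/2); S_2(τ)=-227/56

y_0=-4 y_1=4 y_2=-1 y_3=-4
S(9/2) = -227/56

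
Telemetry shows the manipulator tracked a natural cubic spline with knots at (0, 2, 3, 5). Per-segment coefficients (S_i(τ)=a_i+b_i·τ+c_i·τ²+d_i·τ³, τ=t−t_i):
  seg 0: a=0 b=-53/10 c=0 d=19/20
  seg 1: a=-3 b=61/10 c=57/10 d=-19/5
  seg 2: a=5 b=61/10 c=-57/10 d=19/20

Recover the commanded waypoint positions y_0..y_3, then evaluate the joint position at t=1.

y_0=0 y_1=-3 y_2=5 y_3=2
S(1) = -87/20

y_0 = S_0(0) = a_0 = 0
y_1 = S_1(0) = a_1 = -3
y_2 = S_2(0) = a_2 = 5
y_3 = S_2(2) = 2
t_q=1 is in segment 0 (τ=1); S_0(τ)=-87/20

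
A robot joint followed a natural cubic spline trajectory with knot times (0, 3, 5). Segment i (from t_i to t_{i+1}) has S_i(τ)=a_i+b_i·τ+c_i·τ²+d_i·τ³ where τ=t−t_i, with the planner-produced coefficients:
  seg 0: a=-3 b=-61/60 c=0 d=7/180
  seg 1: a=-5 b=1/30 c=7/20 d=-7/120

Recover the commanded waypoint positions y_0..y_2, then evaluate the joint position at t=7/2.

y_0 = S_0(0) = a_0 = -3
y_1 = S_1(0) = a_1 = -5
y_2 = S_1(2) = -4
t_q=7/2 is in segment 1 (τ=1/2); S_1(τ)=-1569/320

y_0=-3 y_1=-5 y_2=-4
S(7/2) = -1569/320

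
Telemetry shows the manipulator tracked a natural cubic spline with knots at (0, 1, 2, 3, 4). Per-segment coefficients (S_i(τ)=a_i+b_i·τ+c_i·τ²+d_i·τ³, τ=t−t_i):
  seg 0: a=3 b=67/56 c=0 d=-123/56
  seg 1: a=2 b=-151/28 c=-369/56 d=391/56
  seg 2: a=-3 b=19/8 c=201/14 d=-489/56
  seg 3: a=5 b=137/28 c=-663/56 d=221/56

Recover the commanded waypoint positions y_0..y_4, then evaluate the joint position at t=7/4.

y_0 = S_0(0) = a_0 = 3
y_1 = S_1(0) = a_1 = 2
y_2 = S_2(0) = a_2 = -3
y_3 = S_3(0) = a_3 = 5
y_4 = S_3(1) = 2
t_q=7/4 is in segment 1 (τ=3/4); S_1(τ)=-10055/3584

y_0=3 y_1=2 y_2=-3 y_3=5 y_4=2
S(7/4) = -10055/3584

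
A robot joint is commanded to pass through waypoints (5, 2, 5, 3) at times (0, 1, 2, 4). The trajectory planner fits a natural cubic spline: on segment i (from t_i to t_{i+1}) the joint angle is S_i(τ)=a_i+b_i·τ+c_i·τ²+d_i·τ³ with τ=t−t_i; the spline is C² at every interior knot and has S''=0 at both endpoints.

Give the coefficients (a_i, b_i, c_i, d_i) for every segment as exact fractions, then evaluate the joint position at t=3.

  seg 0: a=5 b=-109/23 c=0 d=40/23
  seg 1: a=2 b=11/23 c=120/23 d=-62/23
  seg 2: a=5 b=65/23 c=-66/23 d=11/23
S(3) = 125/23

Δ: Δ0=-3, Δ1=3, Δ2=-1
row 1: diag=4, rhs=36; c'=1/4, d'=9
row 2: denom=6−1·1/4=23/4; d'=(-24−1·9)/(23/4)=-132/23
back: M2=-132/23
back: M1=9−1/4·-132/23=240/23
M: M0=0, M1=240/23, M2=-132/23, M3=0
seg 0: a=5, c=M0/2=0, d=(M1−M0)/(6·1)=40/23, b=Δ0−h0·(2M0+M1)/6=-109/23
seg 1: a=2, c=M1/2=120/23, d=(M2−M1)/(6·1)=-62/23, b=Δ1−h1·(2M1+M2)/6=11/23
seg 2: a=5, c=M2/2=-66/23, d=(M3−M2)/(6·2)=11/23, b=Δ2−h2·(2M2+M3)/6=65/23
t_q=3 → seg 2, τ=1; S=5+65/23·τ+-66/23·τ²+11/23·τ³=125/23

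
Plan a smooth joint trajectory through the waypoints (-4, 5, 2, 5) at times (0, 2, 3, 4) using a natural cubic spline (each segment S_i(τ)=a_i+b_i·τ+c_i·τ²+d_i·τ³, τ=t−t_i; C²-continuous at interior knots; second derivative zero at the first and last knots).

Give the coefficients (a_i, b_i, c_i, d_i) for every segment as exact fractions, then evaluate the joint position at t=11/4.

  seg 0: a=-4 b=351/46 c=0 d=-18/23
  seg 1: a=5 b=-81/46 c=-108/23 d=159/46
  seg 2: a=2 b=-18/23 c=261/46 d=-87/46
S(11/4) = 7349/2944

Δ: Δ0=9/2, Δ1=-3, Δ2=3
row 1: diag=6, rhs=-45; c'=1/6, d'=-15/2
row 2: denom=4−1·1/6=23/6; d'=(36−1·-15/2)/(23/6)=261/23
back: M2=261/23
back: M1=-15/2−1/6·261/23=-216/23
M: M0=0, M1=-216/23, M2=261/23, M3=0
seg 0: a=-4, c=M0/2=0, d=(M1−M0)/(6·2)=-18/23, b=Δ0−h0·(2M0+M1)/6=351/46
seg 1: a=5, c=M1/2=-108/23, d=(M2−M1)/(6·1)=159/46, b=Δ1−h1·(2M1+M2)/6=-81/46
seg 2: a=2, c=M2/2=261/46, d=(M3−M2)/(6·1)=-87/46, b=Δ2−h2·(2M2+M3)/6=-18/23
t_q=11/4 → seg 1, τ=3/4; S=5+-81/46·τ+-108/23·τ²+159/46·τ³=7349/2944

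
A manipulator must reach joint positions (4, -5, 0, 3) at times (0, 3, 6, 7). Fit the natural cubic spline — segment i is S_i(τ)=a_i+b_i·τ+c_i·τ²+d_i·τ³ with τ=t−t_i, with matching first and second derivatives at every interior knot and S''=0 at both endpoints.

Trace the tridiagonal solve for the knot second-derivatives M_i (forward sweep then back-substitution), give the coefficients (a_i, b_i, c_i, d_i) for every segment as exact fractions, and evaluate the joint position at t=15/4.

Δ: Δ0=-3, Δ1=5/3, Δ2=3
row 1: diag=12, rhs=28; c'=1/4, d'=7/3
row 2: denom=8−3·1/4=29/4; d'=(8−3·7/3)/(29/4)=4/29
back: M2=4/29
back: M1=7/3−1/4·4/29=200/87
M: M0=0, M1=200/87, M2=4/29, M3=0
seg 0: a=4, c=M0/2=0, d=(M1−M0)/(6·3)=100/783, b=Δ0−h0·(2M0+M1)/6=-361/87
seg 1: a=-5, c=M1/2=100/87, d=(M2−M1)/(6·3)=-94/783, b=Δ1−h1·(2M1+M2)/6=-61/87
seg 2: a=0, c=M2/2=2/29, d=(M3−M2)/(6·1)=-2/87, b=Δ2−h2·(2M2+M3)/6=257/87
t_q=15/4 → seg 1, τ=3/4; S=-5+-61/87·τ+100/87·τ²+-94/783·τ³=-4575/928

  seg 0: a=4 b=-361/87 c=0 d=100/783
  seg 1: a=-5 b=-61/87 c=100/87 d=-94/783
  seg 2: a=0 b=257/87 c=2/29 d=-2/87
S(15/4) = -4575/928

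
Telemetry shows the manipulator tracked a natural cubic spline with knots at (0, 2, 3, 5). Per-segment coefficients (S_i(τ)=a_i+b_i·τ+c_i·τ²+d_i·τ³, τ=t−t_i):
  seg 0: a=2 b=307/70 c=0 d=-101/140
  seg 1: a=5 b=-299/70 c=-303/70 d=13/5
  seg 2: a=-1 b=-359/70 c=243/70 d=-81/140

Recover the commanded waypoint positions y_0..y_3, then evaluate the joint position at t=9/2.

y_0=2 y_1=5 y_2=-1 y_3=-2
S(9/2) = -635/224

y_0 = S_0(0) = a_0 = 2
y_1 = S_1(0) = a_1 = 5
y_2 = S_2(0) = a_2 = -1
y_3 = S_2(2) = -2
t_q=9/2 is in segment 2 (τ=3/2); S_2(τ)=-635/224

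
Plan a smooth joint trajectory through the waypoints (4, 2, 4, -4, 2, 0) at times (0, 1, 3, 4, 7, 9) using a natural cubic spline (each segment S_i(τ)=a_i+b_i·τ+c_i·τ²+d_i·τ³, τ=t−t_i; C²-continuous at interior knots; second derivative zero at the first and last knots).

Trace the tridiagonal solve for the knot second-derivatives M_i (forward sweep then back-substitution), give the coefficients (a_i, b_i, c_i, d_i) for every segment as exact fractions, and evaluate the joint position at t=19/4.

Δ: Δ0=-2, Δ1=1, Δ2=-8, Δ3=2, Δ4=-1
row 1: diag=6, rhs=18; c'=1/3, d'=3
row 2: denom=6−2·1/3=16/3; d'=(-54−2·3)/(16/3)=-45/4
row 3: denom=8−1·3/16=125/16; d'=(60−1·-45/4)/(125/16)=228/25
row 4: denom=10−3·48/125=1106/125; d'=(-18−3·228/25)/(1106/125)=-405/79
back: M4=-405/79
back: M3=228/25−48/125·-405/79=876/79
back: M2=-45/4−3/16·876/79=-1053/79
back: M1=3−1/3·-1053/79=588/79
M: M0=0, M1=588/79, M2=-1053/79, M3=876/79, M4=-405/79, M5=0
seg 0: a=4, c=M0/2=0, d=(M1−M0)/(6·1)=98/79, b=Δ0−h0·(2M0+M1)/6=-256/79
seg 1: a=2, c=M1/2=294/79, d=(M2−M1)/(6·2)=-547/316, b=Δ1−h1·(2M1+M2)/6=38/79
seg 2: a=4, c=M2/2=-1053/158, d=(M3−M2)/(6·1)=643/158, b=Δ2−h2·(2M2+M3)/6=-427/79
seg 3: a=-4, c=M3/2=438/79, d=(M4−M3)/(6·3)=-427/474, b=Δ3−h3·(2M3+M4)/6=-1031/158
seg 4: a=2, c=M4/2=-405/158, d=(M5−M4)/(6·2)=135/316, b=Δ4−h4·(2M4+M5)/6=191/79
t_q=19/4 → seg 3, τ=3/4; S=-4+-1031/158·τ+438/79·τ²+-427/474·τ³=-62243/10112

  seg 0: a=4 b=-256/79 c=0 d=98/79
  seg 1: a=2 b=38/79 c=294/79 d=-547/316
  seg 2: a=4 b=-427/79 c=-1053/158 d=643/158
  seg 3: a=-4 b=-1031/158 c=438/79 d=-427/474
  seg 4: a=2 b=191/79 c=-405/158 d=135/316
S(19/4) = -62243/10112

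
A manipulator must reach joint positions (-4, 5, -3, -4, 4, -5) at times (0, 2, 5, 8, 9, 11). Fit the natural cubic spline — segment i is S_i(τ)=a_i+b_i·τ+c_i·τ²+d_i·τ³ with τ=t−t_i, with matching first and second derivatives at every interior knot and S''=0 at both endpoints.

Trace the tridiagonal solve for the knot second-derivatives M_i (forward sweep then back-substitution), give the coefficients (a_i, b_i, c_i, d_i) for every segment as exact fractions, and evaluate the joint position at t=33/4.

  seg 0: a=-4 b=18593/3118 c=0 d=-2281/6236
  seg 1: a=5 b=4907/3118 c=-6843/3118 d=10961/42093
  seg 2: a=-3 b=-14229/3118 c=1393/9354 d=17695/42093
  seg 3: a=-4 b=23947/3118 c=12261/3118 d=-5632/1559
  seg 4: a=4 b=14677/3118 c=-21531/3118 d=7177/6236
S(33/4) = -94319/49888

Δ: Δ0=9/2, Δ1=-8/3, Δ2=-1/3, Δ3=8, Δ4=-9/2
row 1: diag=10, rhs=-43; c'=3/10, d'=-43/10
row 2: denom=12−3·3/10=111/10; d'=(14−3·-43/10)/(111/10)=269/111
row 3: denom=8−3·10/37=266/37; d'=(50−3·269/111)/(266/37)=1581/266
row 4: denom=6−1·37/266=1559/266; d'=(-75−1·1581/266)/(1559/266)=-21531/1559
back: M4=-21531/1559
back: M3=1581/266−37/266·-21531/1559=12261/1559
back: M2=269/111−10/37·12261/1559=1393/4677
back: M1=-43/10−3/10·1393/4677=-6843/1559
M: M0=0, M1=-6843/1559, M2=1393/4677, M3=12261/1559, M4=-21531/1559, M5=0
seg 0: a=-4, c=M0/2=0, d=(M1−M0)/(6·2)=-2281/6236, b=Δ0−h0·(2M0+M1)/6=18593/3118
seg 1: a=5, c=M1/2=-6843/3118, d=(M2−M1)/(6·3)=10961/42093, b=Δ1−h1·(2M1+M2)/6=4907/3118
seg 2: a=-3, c=M2/2=1393/9354, d=(M3−M2)/(6·3)=17695/42093, b=Δ2−h2·(2M2+M3)/6=-14229/3118
seg 3: a=-4, c=M3/2=12261/3118, d=(M4−M3)/(6·1)=-5632/1559, b=Δ3−h3·(2M3+M4)/6=23947/3118
seg 4: a=4, c=M4/2=-21531/3118, d=(M5−M4)/(6·2)=7177/6236, b=Δ4−h4·(2M4+M5)/6=14677/3118
t_q=33/4 → seg 3, τ=1/4; S=-4+23947/3118·τ+12261/3118·τ²+-5632/1559·τ³=-94319/49888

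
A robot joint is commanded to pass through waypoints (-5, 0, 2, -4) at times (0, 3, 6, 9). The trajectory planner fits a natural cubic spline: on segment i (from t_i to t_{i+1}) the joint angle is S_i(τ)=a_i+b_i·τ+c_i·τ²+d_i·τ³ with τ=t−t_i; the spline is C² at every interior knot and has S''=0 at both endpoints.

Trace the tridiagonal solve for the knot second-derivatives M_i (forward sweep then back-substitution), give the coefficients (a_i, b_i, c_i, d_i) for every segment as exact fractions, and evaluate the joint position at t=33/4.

  seg 0: a=-5 b=79/45 c=0 d=-4/405
  seg 1: a=0 b=67/45 c=-4/45 d=-5/81
  seg 2: a=2 b=-32/45 c=-29/45 d=29/405
S(33/4) = -131/64

Δ: Δ0=5/3, Δ1=2/3, Δ2=-2
row 1: diag=12, rhs=-6; c'=1/4, d'=-1/2
row 2: denom=12−3·1/4=45/4; d'=(-16−3·-1/2)/(45/4)=-58/45
back: M2=-58/45
back: M1=-1/2−1/4·-58/45=-8/45
M: M0=0, M1=-8/45, M2=-58/45, M3=0
seg 0: a=-5, c=M0/2=0, d=(M1−M0)/(6·3)=-4/405, b=Δ0−h0·(2M0+M1)/6=79/45
seg 1: a=0, c=M1/2=-4/45, d=(M2−M1)/(6·3)=-5/81, b=Δ1−h1·(2M1+M2)/6=67/45
seg 2: a=2, c=M2/2=-29/45, d=(M3−M2)/(6·3)=29/405, b=Δ2−h2·(2M2+M3)/6=-32/45
t_q=33/4 → seg 2, τ=9/4; S=2+-32/45·τ+-29/45·τ²+29/405·τ³=-131/64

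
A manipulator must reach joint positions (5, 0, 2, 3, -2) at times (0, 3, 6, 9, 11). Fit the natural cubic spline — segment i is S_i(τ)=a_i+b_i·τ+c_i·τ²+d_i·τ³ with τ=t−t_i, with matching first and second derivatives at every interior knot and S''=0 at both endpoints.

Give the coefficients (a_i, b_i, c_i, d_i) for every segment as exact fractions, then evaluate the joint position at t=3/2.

  seg 0: a=5 b=-1867/828 c=0 d=487/7452
  seg 1: a=0 b=-203/414 c=487/828 d=-503/7452
  seg 2: a=2 b=1007/828 c=-4/207 d=-683/7452
  seg 3: a=3 b=-569/414 c=-233/276 d=233/1656
S(3/2) = 1353/736

Δ: Δ0=-5/3, Δ1=2/3, Δ2=1/3, Δ3=-5/2
row 1: diag=12, rhs=14; c'=1/4, d'=7/6
row 2: denom=12−3·1/4=45/4; d'=(-2−3·7/6)/(45/4)=-22/45
row 3: denom=10−3·4/15=46/5; d'=(-17−3·-22/45)/(46/5)=-233/138
back: M3=-233/138
back: M2=-22/45−4/15·-233/138=-8/207
back: M1=7/6−1/4·-8/207=487/414
M: M0=0, M1=487/414, M2=-8/207, M3=-233/138, M4=0
seg 0: a=5, c=M0/2=0, d=(M1−M0)/(6·3)=487/7452, b=Δ0−h0·(2M0+M1)/6=-1867/828
seg 1: a=0, c=M1/2=487/828, d=(M2−M1)/(6·3)=-503/7452, b=Δ1−h1·(2M1+M2)/6=-203/414
seg 2: a=2, c=M2/2=-4/207, d=(M3−M2)/(6·3)=-683/7452, b=Δ2−h2·(2M2+M3)/6=1007/828
seg 3: a=3, c=M3/2=-233/276, d=(M4−M3)/(6·2)=233/1656, b=Δ3−h3·(2M3+M4)/6=-569/414
t_q=3/2 → seg 0, τ=3/2; S=5+-1867/828·τ+0·τ²+487/7452·τ³=1353/736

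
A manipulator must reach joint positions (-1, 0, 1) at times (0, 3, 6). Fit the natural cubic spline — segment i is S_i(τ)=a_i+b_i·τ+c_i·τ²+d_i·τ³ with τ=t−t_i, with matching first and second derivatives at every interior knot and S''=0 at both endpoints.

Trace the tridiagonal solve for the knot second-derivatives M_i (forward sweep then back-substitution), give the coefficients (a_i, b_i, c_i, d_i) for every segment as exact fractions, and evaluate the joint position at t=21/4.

  seg 0: a=-1 b=1/3 c=0 d=0
  seg 1: a=0 b=1/3 c=0 d=0
S(21/4) = 3/4

Δ: Δ0=1/3, Δ1=1/3
row 1: diag=12, rhs=0; c'=1/4, d'=0
back: M1=0
M: M0=0, M1=0, M2=0
seg 0: a=-1, c=M0/2=0, d=(M1−M0)/(6·3)=0, b=Δ0−h0·(2M0+M1)/6=1/3
seg 1: a=0, c=M1/2=0, d=(M2−M1)/(6·3)=0, b=Δ1−h1·(2M1+M2)/6=1/3
t_q=21/4 → seg 1, τ=9/4; S=0+1/3·τ+0·τ²+0·τ³=3/4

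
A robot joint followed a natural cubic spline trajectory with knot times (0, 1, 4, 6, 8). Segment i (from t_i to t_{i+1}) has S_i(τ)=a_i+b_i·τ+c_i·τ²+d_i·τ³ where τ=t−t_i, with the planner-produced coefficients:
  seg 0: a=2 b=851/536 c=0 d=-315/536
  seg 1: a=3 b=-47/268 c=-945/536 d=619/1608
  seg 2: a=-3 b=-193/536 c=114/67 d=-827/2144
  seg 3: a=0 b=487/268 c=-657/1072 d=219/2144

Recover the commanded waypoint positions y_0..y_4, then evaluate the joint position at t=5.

y_0 = S_0(0) = a_0 = 2
y_1 = S_1(0) = a_1 = 3
y_2 = S_2(0) = a_2 = -3
y_3 = S_3(0) = a_3 = 0
y_4 = S_3(2) = 2
t_q=5 is in segment 2 (τ=1); S_2(τ)=-4383/2144

y_0=2 y_1=3 y_2=-3 y_3=0 y_4=2
S(5) = -4383/2144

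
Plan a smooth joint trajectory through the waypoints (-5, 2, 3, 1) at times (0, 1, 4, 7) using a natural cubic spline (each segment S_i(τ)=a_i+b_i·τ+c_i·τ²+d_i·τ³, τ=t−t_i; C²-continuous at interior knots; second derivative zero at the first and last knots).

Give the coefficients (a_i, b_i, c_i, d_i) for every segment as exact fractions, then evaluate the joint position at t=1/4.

Δ: Δ0=7, Δ1=1/3, Δ2=-2/3
row 1: diag=8, rhs=-40; c'=3/8, d'=-5
row 2: denom=12−3·3/8=87/8; d'=(-6−3·-5)/(87/8)=24/29
back: M2=24/29
back: M1=-5−3/8·24/29=-154/29
M: M0=0, M1=-154/29, M2=24/29, M3=0
seg 0: a=-5, c=M0/2=0, d=(M1−M0)/(6·1)=-77/87, b=Δ0−h0·(2M0+M1)/6=686/87
seg 1: a=2, c=M1/2=-77/29, d=(M2−M1)/(6·3)=89/261, b=Δ1−h1·(2M1+M2)/6=455/87
seg 2: a=3, c=M2/2=12/29, d=(M3−M2)/(6·3)=-4/87, b=Δ2−h2·(2M2+M3)/6=-130/87
t_q=1/4 → seg 0, τ=1/4; S=-5+686/87·τ+0·τ²+-77/87·τ³=-5647/1856

  seg 0: a=-5 b=686/87 c=0 d=-77/87
  seg 1: a=2 b=455/87 c=-77/29 d=89/261
  seg 2: a=3 b=-130/87 c=12/29 d=-4/87
S(1/4) = -5647/1856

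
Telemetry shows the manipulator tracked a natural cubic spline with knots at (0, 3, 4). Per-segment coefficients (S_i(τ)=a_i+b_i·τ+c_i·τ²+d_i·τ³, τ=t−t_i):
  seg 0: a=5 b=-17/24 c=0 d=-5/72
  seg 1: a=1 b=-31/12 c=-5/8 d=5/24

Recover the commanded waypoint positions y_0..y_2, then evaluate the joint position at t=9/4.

y_0 = S_0(0) = a_0 = 5
y_1 = S_1(0) = a_1 = 1
y_2 = S_1(1) = -2
t_q=9/4 is in segment 0 (τ=9/4); S_0(τ)=1339/512

y_0=5 y_1=1 y_2=-2
S(9/4) = 1339/512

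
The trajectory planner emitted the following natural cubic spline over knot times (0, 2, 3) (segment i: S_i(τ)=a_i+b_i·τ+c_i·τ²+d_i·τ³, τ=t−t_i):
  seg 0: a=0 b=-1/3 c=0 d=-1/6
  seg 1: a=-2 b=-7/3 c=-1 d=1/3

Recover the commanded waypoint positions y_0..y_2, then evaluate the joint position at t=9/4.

y_0 = S_0(0) = a_0 = 0
y_1 = S_1(0) = a_1 = -2
y_2 = S_1(1) = -5
t_q=9/4 is in segment 1 (τ=1/4); S_1(τ)=-169/64

y_0=0 y_1=-2 y_2=-5
S(9/4) = -169/64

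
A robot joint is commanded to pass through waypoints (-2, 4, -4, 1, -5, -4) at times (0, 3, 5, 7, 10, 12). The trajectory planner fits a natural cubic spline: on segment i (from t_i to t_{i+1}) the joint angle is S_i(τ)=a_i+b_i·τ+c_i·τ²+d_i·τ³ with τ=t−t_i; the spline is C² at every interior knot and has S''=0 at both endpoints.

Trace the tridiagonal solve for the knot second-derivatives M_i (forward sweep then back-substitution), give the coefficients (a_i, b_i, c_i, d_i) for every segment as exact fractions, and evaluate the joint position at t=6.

Δ: Δ0=2, Δ1=-4, Δ2=5/2, Δ3=-2, Δ4=1/2
row 1: diag=10, rhs=-36; c'=1/5, d'=-18/5
row 2: denom=8−2·1/5=38/5; d'=(39−2·-18/5)/(38/5)=231/38
row 3: denom=10−2·5/19=180/19; d'=(-27−2·231/38)/(180/19)=-62/15
row 4: denom=10−3·19/60=181/20; d'=(15−3·-62/15)/(181/20)=548/181
back: M4=548/181
back: M3=-62/15−19/60·548/181=-2765/543
back: M2=231/38−5/19·-2765/543=8057/1086
back: M1=-18/5−1/5·8057/1086=-5521/1086
M: M0=0, M1=-5521/1086, M2=8057/1086, M3=-2765/543, M4=548/181, M5=0
seg 0: a=-2, c=M0/2=0, d=(M1−M0)/(6·3)=-5521/19548, b=Δ0−h0·(2M0+M1)/6=9865/2172
seg 1: a=4, c=M1/2=-5521/2172, d=(M2−M1)/(6·2)=2263/2172, b=Δ1−h1·(2M1+M2)/6=-3349/1086
seg 2: a=-4, c=M2/2=8057/2172, d=(M3−M2)/(6·2)=-4529/4344, b=Δ2−h2·(2M2+M3)/6=-271/362
seg 3: a=1, c=M3/2=-2765/1086, d=(M4−M3)/(6·3)=4409/9774, b=Δ3−h3·(2M3+M4)/6=857/543
seg 4: a=-5, c=M4/2=274/181, d=(M5−M4)/(6·2)=-137/543, b=Δ4−h4·(2M4+M5)/6=-1649/1086
t_q=6 → seg 2, τ=1; S=-4+-271/362·τ+8057/2172·τ²+-4529/4344·τ³=-9043/4344

  seg 0: a=-2 b=9865/2172 c=0 d=-5521/19548
  seg 1: a=4 b=-3349/1086 c=-5521/2172 d=2263/2172
  seg 2: a=-4 b=-271/362 c=8057/2172 d=-4529/4344
  seg 3: a=1 b=857/543 c=-2765/1086 d=4409/9774
  seg 4: a=-5 b=-1649/1086 c=274/181 d=-137/543
S(6) = -9043/4344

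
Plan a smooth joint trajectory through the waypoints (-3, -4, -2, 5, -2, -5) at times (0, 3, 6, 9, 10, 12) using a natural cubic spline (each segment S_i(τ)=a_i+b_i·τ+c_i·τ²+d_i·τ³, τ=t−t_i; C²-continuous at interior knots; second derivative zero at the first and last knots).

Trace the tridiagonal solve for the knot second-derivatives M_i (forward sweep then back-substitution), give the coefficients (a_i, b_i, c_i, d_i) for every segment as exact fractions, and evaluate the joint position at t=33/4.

Δ: Δ0=-1/3, Δ1=2/3, Δ2=7/3, Δ3=-7, Δ4=-3/2
row 1: diag=12, rhs=6; c'=1/4, d'=1/2
row 2: denom=12−3·1/4=45/4; d'=(10−3·1/2)/(45/4)=34/45
row 3: denom=8−3·4/15=36/5; d'=(-56−3·34/45)/(36/5)=-437/54
row 4: denom=6−1·5/36=211/36; d'=(33−1·-437/54)/(211/36)=4438/633
back: M4=4438/633
back: M3=-437/54−5/36·4438/633=-1913/211
back: M2=34/45−4/15·-1913/211=6026/1899
back: M1=1/2−1/4·6026/1899=-557/1899
M: M0=0, M1=-557/1899, M2=6026/1899, M3=-1913/211, M4=4438/633, M5=0
seg 0: a=-3, c=M0/2=0, d=(M1−M0)/(6·3)=-557/34182, b=Δ0−h0·(2M0+M1)/6=-709/3798
seg 1: a=-4, c=M1/2=-557/3798, d=(M2−M1)/(6·3)=6583/34182, b=Δ1−h1·(2M1+M2)/6=-1190/1899
seg 2: a=-2, c=M2/2=3013/1899, d=(M3−M2)/(6·3)=-23243/34182, b=Δ2−h2·(2M2+M3)/6=14027/3798
seg 3: a=5, c=M3/2=-1913/422, d=(M4−M3)/(6·1)=10177/3798, b=Δ3−h3·(2M3+M4)/6=-9773/1899
seg 4: a=-2, c=M4/2=2219/633, d=(M5−M4)/(6·2)=-2219/3798, b=Δ4−h4·(2M4+M5)/6=-23449/3798
t_q=33/4 → seg 2, τ=9/4; S=-2+14027/3798·τ+3013/1899·τ²+-23243/34182·τ³=178165/27008

  seg 0: a=-3 b=-709/3798 c=0 d=-557/34182
  seg 1: a=-4 b=-1190/1899 c=-557/3798 d=6583/34182
  seg 2: a=-2 b=14027/3798 c=3013/1899 d=-23243/34182
  seg 3: a=5 b=-9773/1899 c=-1913/422 d=10177/3798
  seg 4: a=-2 b=-23449/3798 c=2219/633 d=-2219/3798
S(33/4) = 178165/27008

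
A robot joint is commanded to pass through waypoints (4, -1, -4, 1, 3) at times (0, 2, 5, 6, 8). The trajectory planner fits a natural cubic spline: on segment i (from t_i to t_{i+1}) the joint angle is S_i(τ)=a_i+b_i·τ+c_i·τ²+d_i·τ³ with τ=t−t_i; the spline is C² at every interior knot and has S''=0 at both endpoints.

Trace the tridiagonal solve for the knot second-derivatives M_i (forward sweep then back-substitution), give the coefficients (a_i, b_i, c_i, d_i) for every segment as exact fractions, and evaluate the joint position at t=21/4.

  seg 0: a=4 b=-941/416 c=0 d=-99/1664
  seg 1: a=-1 b=-619/208 c=-297/832 d=65/192
  seg 2: a=-4 b=3347/832 c=1119/416 d=-1425/832
  seg 3: a=1 b=887/208 c=-2037/832 d=679/1664
S(21/4) = -151913/53248

Δ: Δ0=-5/2, Δ1=-1, Δ2=5, Δ3=1
row 1: diag=10, rhs=9; c'=3/10, d'=9/10
row 2: denom=8−3·3/10=71/10; d'=(36−3·9/10)/(71/10)=333/71
row 3: denom=6−1·10/71=416/71; d'=(-24−1·333/71)/(416/71)=-2037/416
back: M3=-2037/416
back: M2=333/71−10/71·-2037/416=1119/208
back: M1=9/10−3/10·1119/208=-297/416
M: M0=0, M1=-297/416, M2=1119/208, M3=-2037/416, M4=0
seg 0: a=4, c=M0/2=0, d=(M1−M0)/(6·2)=-99/1664, b=Δ0−h0·(2M0+M1)/6=-941/416
seg 1: a=-1, c=M1/2=-297/832, d=(M2−M1)/(6·3)=65/192, b=Δ1−h1·(2M1+M2)/6=-619/208
seg 2: a=-4, c=M2/2=1119/416, d=(M3−M2)/(6·1)=-1425/832, b=Δ2−h2·(2M2+M3)/6=3347/832
seg 3: a=1, c=M3/2=-2037/832, d=(M4−M3)/(6·2)=679/1664, b=Δ3−h3·(2M3+M4)/6=887/208
t_q=21/4 → seg 2, τ=1/4; S=-4+3347/832·τ+1119/416·τ²+-1425/832·τ³=-151913/53248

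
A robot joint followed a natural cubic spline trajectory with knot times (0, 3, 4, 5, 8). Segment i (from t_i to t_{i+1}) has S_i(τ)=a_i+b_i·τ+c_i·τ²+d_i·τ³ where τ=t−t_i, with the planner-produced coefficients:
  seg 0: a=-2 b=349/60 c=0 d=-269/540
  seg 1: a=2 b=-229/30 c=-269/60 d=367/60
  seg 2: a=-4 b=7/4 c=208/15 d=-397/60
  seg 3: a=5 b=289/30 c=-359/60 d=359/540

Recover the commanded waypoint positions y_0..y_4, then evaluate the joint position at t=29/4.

y_0=-2 y_1=2 y_2=-4 y_3=5 y_4=-2
S(29/4) = 1013/256

y_0 = S_0(0) = a_0 = -2
y_1 = S_1(0) = a_1 = 2
y_2 = S_2(0) = a_2 = -4
y_3 = S_3(0) = a_3 = 5
y_4 = S_3(3) = -2
t_q=29/4 is in segment 3 (τ=9/4); S_3(τ)=1013/256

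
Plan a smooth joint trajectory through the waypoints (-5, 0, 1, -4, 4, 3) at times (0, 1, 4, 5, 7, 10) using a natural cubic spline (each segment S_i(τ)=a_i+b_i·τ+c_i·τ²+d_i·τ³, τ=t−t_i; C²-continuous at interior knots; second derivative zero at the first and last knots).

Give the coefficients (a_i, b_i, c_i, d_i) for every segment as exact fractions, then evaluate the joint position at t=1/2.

  seg 0: a=-5 b=1321/250 c=0 d=-71/250
  seg 1: a=0 b=554/125 c=-213/250 d=-1157/6750
  seg 2: a=1 b=-1327/250 c=-898/375 d=2027/750
  seg 3: a=-4 b=-746/375 c=857/150 d=-2039/1500
  seg 4: a=4 b=569/125 c=-916/375 d=916/3375
S(1/2) = -4787/2000

Δ: Δ0=5, Δ1=1/3, Δ2=-5, Δ3=4, Δ4=-1/3
row 1: diag=8, rhs=-28; c'=3/8, d'=-7/2
row 2: denom=8−3·3/8=55/8; d'=(-32−3·-7/2)/(55/8)=-172/55
row 3: denom=6−1·8/55=322/55; d'=(54−1·-172/55)/(322/55)=1571/161
row 4: denom=10−2·55/161=1500/161; d'=(-26−2·1571/161)/(1500/161)=-1832/375
back: M4=-1832/375
back: M3=1571/161−55/161·-1832/375=857/75
back: M2=-172/55−8/55·857/75=-1796/375
back: M1=-7/2−3/8·-1796/375=-213/125
M: M0=0, M1=-213/125, M2=-1796/375, M3=857/75, M4=-1832/375, M5=0
seg 0: a=-5, c=M0/2=0, d=(M1−M0)/(6·1)=-71/250, b=Δ0−h0·(2M0+M1)/6=1321/250
seg 1: a=0, c=M1/2=-213/250, d=(M2−M1)/(6·3)=-1157/6750, b=Δ1−h1·(2M1+M2)/6=554/125
seg 2: a=1, c=M2/2=-898/375, d=(M3−M2)/(6·1)=2027/750, b=Δ2−h2·(2M2+M3)/6=-1327/250
seg 3: a=-4, c=M3/2=857/150, d=(M4−M3)/(6·2)=-2039/1500, b=Δ3−h3·(2M3+M4)/6=-746/375
seg 4: a=4, c=M4/2=-916/375, d=(M5−M4)/(6·3)=916/3375, b=Δ4−h4·(2M4+M5)/6=569/125
t_q=1/2 → seg 0, τ=1/2; S=-5+1321/250·τ+0·τ²+-71/250·τ³=-4787/2000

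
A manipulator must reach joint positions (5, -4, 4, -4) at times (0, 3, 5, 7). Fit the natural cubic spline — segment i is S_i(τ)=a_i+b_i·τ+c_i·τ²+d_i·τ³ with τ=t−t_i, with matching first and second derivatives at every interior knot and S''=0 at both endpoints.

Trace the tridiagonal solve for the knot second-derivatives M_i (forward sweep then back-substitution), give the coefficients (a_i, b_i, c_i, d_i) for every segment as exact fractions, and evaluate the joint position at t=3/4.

  seg 0: a=5 b=-111/19 c=0 d=6/19
  seg 1: a=-4 b=51/19 c=54/19 d=-83/76
  seg 2: a=4 b=18/19 c=-141/38 d=47/76
S(3/4) = 457/608

Δ: Δ0=-3, Δ1=4, Δ2=-4
row 1: diag=10, rhs=42; c'=1/5, d'=21/5
row 2: denom=8−2·1/5=38/5; d'=(-48−2·21/5)/(38/5)=-141/19
back: M2=-141/19
back: M1=21/5−1/5·-141/19=108/19
M: M0=0, M1=108/19, M2=-141/19, M3=0
seg 0: a=5, c=M0/2=0, d=(M1−M0)/(6·3)=6/19, b=Δ0−h0·(2M0+M1)/6=-111/19
seg 1: a=-4, c=M1/2=54/19, d=(M2−M1)/(6·2)=-83/76, b=Δ1−h1·(2M1+M2)/6=51/19
seg 2: a=4, c=M2/2=-141/38, d=(M3−M2)/(6·2)=47/76, b=Δ2−h2·(2M2+M3)/6=18/19
t_q=3/4 → seg 0, τ=3/4; S=5+-111/19·τ+0·τ²+6/19·τ³=457/608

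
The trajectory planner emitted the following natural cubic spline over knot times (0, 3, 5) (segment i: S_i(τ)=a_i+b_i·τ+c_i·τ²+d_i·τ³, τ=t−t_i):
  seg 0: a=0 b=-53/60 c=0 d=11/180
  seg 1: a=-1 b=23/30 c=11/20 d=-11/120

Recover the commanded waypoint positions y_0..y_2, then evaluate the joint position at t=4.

y_0=0 y_1=-1 y_2=2
S(4) = 9/40

y_0 = S_0(0) = a_0 = 0
y_1 = S_1(0) = a_1 = -1
y_2 = S_1(2) = 2
t_q=4 is in segment 1 (τ=1); S_1(τ)=9/40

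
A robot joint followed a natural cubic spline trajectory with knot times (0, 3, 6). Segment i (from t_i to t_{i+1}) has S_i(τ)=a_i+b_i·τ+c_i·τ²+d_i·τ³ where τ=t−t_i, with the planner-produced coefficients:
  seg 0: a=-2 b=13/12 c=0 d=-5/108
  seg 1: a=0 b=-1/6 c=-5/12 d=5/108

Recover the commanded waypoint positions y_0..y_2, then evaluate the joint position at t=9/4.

y_0=-2 y_1=0 y_2=-3
S(9/4) = -23/256

y_0 = S_0(0) = a_0 = -2
y_1 = S_1(0) = a_1 = 0
y_2 = S_1(3) = -3
t_q=9/4 is in segment 0 (τ=9/4); S_0(τ)=-23/256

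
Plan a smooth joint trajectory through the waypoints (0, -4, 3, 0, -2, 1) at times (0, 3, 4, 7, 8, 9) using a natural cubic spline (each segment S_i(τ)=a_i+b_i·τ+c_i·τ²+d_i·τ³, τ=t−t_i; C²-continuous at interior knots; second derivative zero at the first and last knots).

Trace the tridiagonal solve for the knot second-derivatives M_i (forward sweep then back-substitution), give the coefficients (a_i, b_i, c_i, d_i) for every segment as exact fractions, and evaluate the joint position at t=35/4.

  seg 0: a=0 b=-8183/1665 c=0 d=5963/14985
  seg 1: a=-4 b=9706/1665 c=5963/1665 d=-446/185
  seg 2: a=3 b=1918/333 c=-6079/1665 d=6982/14985
  seg 3: a=0 b=-5938/1665 c=301/555 d=341/333
  seg 4: a=-2 b=983/1665 c=2006/555 d=-2006/1665
S(35/4) = -115/3552

Δ: Δ0=-4/3, Δ1=7, Δ2=-1, Δ3=-2, Δ4=3
row 1: diag=8, rhs=50; c'=1/8, d'=25/4
row 2: denom=8−1·1/8=63/8; d'=(-48−1·25/4)/(63/8)=-62/9
row 3: denom=8−3·8/21=48/7; d'=(-6−3·-62/9)/(48/7)=77/36
row 4: denom=4−1·7/48=185/48; d'=(30−1·77/36)/(185/48)=4012/555
back: M4=4012/555
back: M3=77/36−7/48·4012/555=602/555
back: M2=-62/9−8/21·602/555=-12158/1665
back: M1=25/4−1/8·-12158/1665=11926/1665
M: M0=0, M1=11926/1665, M2=-12158/1665, M3=602/555, M4=4012/555, M5=0
seg 0: a=0, c=M0/2=0, d=(M1−M0)/(6·3)=5963/14985, b=Δ0−h0·(2M0+M1)/6=-8183/1665
seg 1: a=-4, c=M1/2=5963/1665, d=(M2−M1)/(6·1)=-446/185, b=Δ1−h1·(2M1+M2)/6=9706/1665
seg 2: a=3, c=M2/2=-6079/1665, d=(M3−M2)/(6·3)=6982/14985, b=Δ2−h2·(2M2+M3)/6=1918/333
seg 3: a=0, c=M3/2=301/555, d=(M4−M3)/(6·1)=341/333, b=Δ3−h3·(2M3+M4)/6=-5938/1665
seg 4: a=-2, c=M4/2=2006/555, d=(M5−M4)/(6·1)=-2006/1665, b=Δ4−h4·(2M4+M5)/6=983/1665
t_q=35/4 → seg 4, τ=3/4; S=-2+983/1665·τ+2006/555·τ²+-2006/1665·τ³=-115/3552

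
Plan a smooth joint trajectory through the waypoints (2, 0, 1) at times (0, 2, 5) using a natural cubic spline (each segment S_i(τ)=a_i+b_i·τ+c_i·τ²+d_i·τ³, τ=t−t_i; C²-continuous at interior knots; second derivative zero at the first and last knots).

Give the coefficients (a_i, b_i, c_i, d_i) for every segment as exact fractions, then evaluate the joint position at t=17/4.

Δ: Δ0=-1, Δ1=1/3
row 1: diag=10, rhs=8; c'=3/10, d'=4/5
back: M1=4/5
M: M0=0, M1=4/5, M2=0
seg 0: a=2, c=M0/2=0, d=(M1−M0)/(6·2)=1/15, b=Δ0−h0·(2M0+M1)/6=-19/15
seg 1: a=0, c=M1/2=2/5, d=(M2−M1)/(6·3)=-2/45, b=Δ1−h1·(2M1+M2)/6=-7/15
t_q=17/4 → seg 1, τ=9/4; S=0+-7/15·τ+2/5·τ²+-2/45·τ³=15/32

  seg 0: a=2 b=-19/15 c=0 d=1/15
  seg 1: a=0 b=-7/15 c=2/5 d=-2/45
S(17/4) = 15/32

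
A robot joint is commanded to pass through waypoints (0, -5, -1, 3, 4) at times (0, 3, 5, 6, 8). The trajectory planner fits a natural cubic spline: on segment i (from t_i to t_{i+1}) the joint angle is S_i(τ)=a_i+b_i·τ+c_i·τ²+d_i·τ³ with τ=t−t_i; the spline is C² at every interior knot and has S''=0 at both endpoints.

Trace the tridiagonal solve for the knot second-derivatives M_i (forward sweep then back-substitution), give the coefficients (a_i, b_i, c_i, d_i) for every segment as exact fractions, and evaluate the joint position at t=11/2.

  seg 0: a=0 b=-1253/489 c=0 d=146/1467
  seg 1: a=-5 b=61/489 c=146/163 d=41/1956
  seg 2: a=-1 b=1936/489 c=333/326 d=-959/978
  seg 3: a=3 b=2993/978 c=-313/163 d=313/978
S(11/2) = 2901/2608

Δ: Δ0=-5/3, Δ1=2, Δ2=4, Δ3=1/2
row 1: diag=10, rhs=22; c'=1/5, d'=11/5
row 2: denom=6−2·1/5=28/5; d'=(12−2·11/5)/(28/5)=19/14
row 3: denom=6−1·5/28=163/28; d'=(-21−1·19/14)/(163/28)=-626/163
back: M3=-626/163
back: M2=19/14−5/28·-626/163=333/163
back: M1=11/5−1/5·333/163=292/163
M: M0=0, M1=292/163, M2=333/163, M3=-626/163, M4=0
seg 0: a=0, c=M0/2=0, d=(M1−M0)/(6·3)=146/1467, b=Δ0−h0·(2M0+M1)/6=-1253/489
seg 1: a=-5, c=M1/2=146/163, d=(M2−M1)/(6·2)=41/1956, b=Δ1−h1·(2M1+M2)/6=61/489
seg 2: a=-1, c=M2/2=333/326, d=(M3−M2)/(6·1)=-959/978, b=Δ2−h2·(2M2+M3)/6=1936/489
seg 3: a=3, c=M3/2=-313/163, d=(M4−M3)/(6·2)=313/978, b=Δ3−h3·(2M3+M4)/6=2993/978
t_q=11/2 → seg 2, τ=1/2; S=-1+1936/489·τ+333/326·τ²+-959/978·τ³=2901/2608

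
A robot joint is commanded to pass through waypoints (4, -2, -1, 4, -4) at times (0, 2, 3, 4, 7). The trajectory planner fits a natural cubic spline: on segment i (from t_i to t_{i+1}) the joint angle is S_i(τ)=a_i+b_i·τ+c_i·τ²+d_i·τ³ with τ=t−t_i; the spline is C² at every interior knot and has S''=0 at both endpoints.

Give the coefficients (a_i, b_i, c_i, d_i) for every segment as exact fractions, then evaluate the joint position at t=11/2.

  seg 0: a=4 b=-1054/267 c=0 d=253/1068
  seg 1: a=-2 b=-295/267 c=253/178 d=365/534
  seg 2: a=-1 b=2023/534 c=309/89 d=-1207/534
  seg 3: a=4 b=1055/267 c=-589/178 d=589/1602
S(11/2) = 5301/1424

Δ: Δ0=-3, Δ1=1, Δ2=5, Δ3=-8/3
row 1: diag=6, rhs=24; c'=1/6, d'=4
row 2: denom=4−1·1/6=23/6; d'=(24−1·4)/(23/6)=120/23
row 3: denom=8−1·6/23=178/23; d'=(-46−1·120/23)/(178/23)=-589/89
back: M3=-589/89
back: M2=120/23−6/23·-589/89=618/89
back: M1=4−1/6·618/89=253/89
M: M0=0, M1=253/89, M2=618/89, M3=-589/89, M4=0
seg 0: a=4, c=M0/2=0, d=(M1−M0)/(6·2)=253/1068, b=Δ0−h0·(2M0+M1)/6=-1054/267
seg 1: a=-2, c=M1/2=253/178, d=(M2−M1)/(6·1)=365/534, b=Δ1−h1·(2M1+M2)/6=-295/267
seg 2: a=-1, c=M2/2=309/89, d=(M3−M2)/(6·1)=-1207/534, b=Δ2−h2·(2M2+M3)/6=2023/534
seg 3: a=4, c=M3/2=-589/178, d=(M4−M3)/(6·3)=589/1602, b=Δ3−h3·(2M3+M4)/6=1055/267
t_q=11/2 → seg 3, τ=3/2; S=4+1055/267·τ+-589/178·τ²+589/1602·τ³=5301/1424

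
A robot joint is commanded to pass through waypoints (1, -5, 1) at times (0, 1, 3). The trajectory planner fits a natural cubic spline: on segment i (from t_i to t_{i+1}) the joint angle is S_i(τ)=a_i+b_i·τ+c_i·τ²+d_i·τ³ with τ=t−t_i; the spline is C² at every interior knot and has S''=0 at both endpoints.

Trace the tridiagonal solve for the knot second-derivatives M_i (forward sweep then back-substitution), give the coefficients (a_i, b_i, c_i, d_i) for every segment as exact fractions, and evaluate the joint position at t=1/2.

  seg 0: a=1 b=-15/2 c=0 d=3/2
  seg 1: a=-5 b=-3 c=9/2 d=-3/4
S(1/2) = -41/16

Δ: Δ0=-6, Δ1=3
row 1: diag=6, rhs=54; c'=1/3, d'=9
back: M1=9
M: M0=0, M1=9, M2=0
seg 0: a=1, c=M0/2=0, d=(M1−M0)/(6·1)=3/2, b=Δ0−h0·(2M0+M1)/6=-15/2
seg 1: a=-5, c=M1/2=9/2, d=(M2−M1)/(6·2)=-3/4, b=Δ1−h1·(2M1+M2)/6=-3
t_q=1/2 → seg 0, τ=1/2; S=1+-15/2·τ+0·τ²+3/2·τ³=-41/16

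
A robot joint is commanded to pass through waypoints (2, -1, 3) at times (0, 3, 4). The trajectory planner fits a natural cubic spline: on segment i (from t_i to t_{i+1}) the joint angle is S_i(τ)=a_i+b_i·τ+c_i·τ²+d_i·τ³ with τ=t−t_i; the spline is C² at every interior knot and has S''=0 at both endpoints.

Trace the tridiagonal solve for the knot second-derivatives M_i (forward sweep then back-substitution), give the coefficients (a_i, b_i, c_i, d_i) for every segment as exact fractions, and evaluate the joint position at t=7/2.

  seg 0: a=2 b=-23/8 c=0 d=5/24
  seg 1: a=-1 b=11/4 c=15/8 d=-5/8
S(7/2) = 49/64

Δ: Δ0=-1, Δ1=4
row 1: diag=8, rhs=30; c'=1/8, d'=15/4
back: M1=15/4
M: M0=0, M1=15/4, M2=0
seg 0: a=2, c=M0/2=0, d=(M1−M0)/(6·3)=5/24, b=Δ0−h0·(2M0+M1)/6=-23/8
seg 1: a=-1, c=M1/2=15/8, d=(M2−M1)/(6·1)=-5/8, b=Δ1−h1·(2M1+M2)/6=11/4
t_q=7/2 → seg 1, τ=1/2; S=-1+11/4·τ+15/8·τ²+-5/8·τ³=49/64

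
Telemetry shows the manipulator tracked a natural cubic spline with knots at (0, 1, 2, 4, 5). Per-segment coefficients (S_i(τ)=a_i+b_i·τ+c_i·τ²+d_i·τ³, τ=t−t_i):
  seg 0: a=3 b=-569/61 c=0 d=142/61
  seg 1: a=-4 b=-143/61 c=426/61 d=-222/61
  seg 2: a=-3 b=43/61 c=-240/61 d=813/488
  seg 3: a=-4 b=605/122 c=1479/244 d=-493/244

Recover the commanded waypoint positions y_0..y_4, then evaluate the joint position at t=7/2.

y_0 = S_0(0) = a_0 = 3
y_1 = S_1(0) = a_1 = -4
y_2 = S_2(0) = a_2 = -3
y_3 = S_3(0) = a_3 = -4
y_4 = S_3(1) = 5
t_q=7/2 is in segment 2 (τ=3/2); S_2(τ)=-20193/3904

y_0=3 y_1=-4 y_2=-3 y_3=-4 y_4=5
S(7/2) = -20193/3904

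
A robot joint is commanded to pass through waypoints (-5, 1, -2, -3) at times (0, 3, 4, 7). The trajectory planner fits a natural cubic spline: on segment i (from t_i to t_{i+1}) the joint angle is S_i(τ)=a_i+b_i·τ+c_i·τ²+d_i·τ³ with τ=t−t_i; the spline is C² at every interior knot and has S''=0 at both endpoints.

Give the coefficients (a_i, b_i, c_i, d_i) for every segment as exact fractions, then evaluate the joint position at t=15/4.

Δ: Δ0=2, Δ1=-3, Δ2=-1/3
row 1: diag=8, rhs=-30; c'=1/8, d'=-15/4
row 2: denom=8−1·1/8=63/8; d'=(16−1·-15/4)/(63/8)=158/63
back: M2=158/63
back: M1=-15/4−1/8·158/63=-256/63
M: M0=0, M1=-256/63, M2=158/63, M3=0
seg 0: a=-5, c=M0/2=0, d=(M1−M0)/(6·3)=-128/567, b=Δ0−h0·(2M0+M1)/6=254/63
seg 1: a=1, c=M1/2=-128/63, d=(M2−M1)/(6·1)=23/21, b=Δ1−h1·(2M1+M2)/6=-130/63
seg 2: a=-2, c=M2/2=79/63, d=(M3−M2)/(6·3)=-79/567, b=Δ2−h2·(2M2+M3)/6=-179/63
t_q=15/4 → seg 1, τ=3/4; S=1+-130/63·τ+-128/63·τ²+23/21·τ³=-1651/1344

  seg 0: a=-5 b=254/63 c=0 d=-128/567
  seg 1: a=1 b=-130/63 c=-128/63 d=23/21
  seg 2: a=-2 b=-179/63 c=79/63 d=-79/567
S(15/4) = -1651/1344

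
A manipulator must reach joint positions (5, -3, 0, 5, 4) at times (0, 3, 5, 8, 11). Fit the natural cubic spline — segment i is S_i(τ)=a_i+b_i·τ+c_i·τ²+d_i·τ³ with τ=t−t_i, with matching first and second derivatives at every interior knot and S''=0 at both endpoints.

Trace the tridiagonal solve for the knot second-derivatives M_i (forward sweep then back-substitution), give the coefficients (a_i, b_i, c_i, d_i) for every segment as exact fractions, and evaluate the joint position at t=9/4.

Δ: Δ0=-8/3, Δ1=3/2, Δ2=5/3, Δ3=-1/3
row 1: diag=10, rhs=25; c'=1/5, d'=5/2
row 2: denom=10−2·1/5=48/5; d'=(1−2·5/2)/(48/5)=-5/12
row 3: denom=12−3·5/16=177/16; d'=(-12−3·-5/12)/(177/16)=-172/177
back: M3=-172/177
back: M2=-5/12−5/16·-172/177=-20/177
back: M1=5/2−1/5·-20/177=893/354
M: M0=0, M1=893/354, M2=-20/177, M3=-172/177, M4=0
seg 0: a=5, c=M0/2=0, d=(M1−M0)/(6·3)=893/6372, b=Δ0−h0·(2M0+M1)/6=-927/236
seg 1: a=-3, c=M1/2=893/708, d=(M2−M1)/(6·2)=-311/1416, b=Δ1−h1·(2M1+M2)/6=-17/118
seg 2: a=0, c=M2/2=-10/177, d=(M3−M2)/(6·3)=-76/1593, b=Δ2−h2·(2M2+M3)/6=401/177
seg 3: a=5, c=M3/2=-86/177, d=(M4−M3)/(6·3)=86/1593, b=Δ3−h3·(2M3+M4)/6=113/177
t_q=9/4 → seg 0, τ=9/4; S=5+-927/236·τ+0·τ²+893/6372·τ³=-33857/15104

  seg 0: a=5 b=-927/236 c=0 d=893/6372
  seg 1: a=-3 b=-17/118 c=893/708 d=-311/1416
  seg 2: a=0 b=401/177 c=-10/177 d=-76/1593
  seg 3: a=5 b=113/177 c=-86/177 d=86/1593
S(9/4) = -33857/15104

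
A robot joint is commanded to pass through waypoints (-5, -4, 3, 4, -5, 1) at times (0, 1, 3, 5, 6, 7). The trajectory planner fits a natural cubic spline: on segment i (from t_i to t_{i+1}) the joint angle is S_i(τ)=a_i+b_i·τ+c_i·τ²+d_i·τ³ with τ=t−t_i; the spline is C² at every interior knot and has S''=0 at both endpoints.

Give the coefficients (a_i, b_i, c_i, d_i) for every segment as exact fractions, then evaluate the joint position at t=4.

Δ: Δ0=1, Δ1=7/2, Δ2=1/2, Δ3=-9, Δ4=6
row 1: diag=6, rhs=15; c'=1/3, d'=5/2
row 2: denom=8−2·1/3=22/3; d'=(-18−2·5/2)/(22/3)=-69/22
row 3: denom=6−2·3/11=60/11; d'=(-57−2·-69/22)/(60/11)=-93/10
row 4: denom=4−1·11/60=229/60; d'=(90−1·-93/10)/(229/60)=5958/229
back: M4=5958/229
back: M3=-93/10−11/60·5958/229=-3222/229
back: M2=-69/22−3/11·-3222/229=321/458
back: M1=5/2−1/3·321/458=519/229
M: M0=0, M1=519/229, M2=321/458, M3=-3222/229, M4=5958/229, M5=0
seg 0: a=-5, c=M0/2=0, d=(M1−M0)/(6·1)=173/458, b=Δ0−h0·(2M0+M1)/6=285/458
seg 1: a=-4, c=M1/2=519/458, d=(M2−M1)/(6·2)=-239/1832, b=Δ1−h1·(2M1+M2)/6=402/229
seg 2: a=3, c=M2/2=321/916, d=(M3−M2)/(6·2)=-2255/1832, b=Δ2−h2·(2M2+M3)/6=2163/458
seg 3: a=4, c=M3/2=-1611/229, d=(M4−M3)/(6·1)=1530/229, b=Δ3−h3·(2M3+M4)/6=-1980/229
seg 4: a=-5, c=M4/2=2979/229, d=(M5−M4)/(6·1)=-993/229, b=Δ4−h4·(2M4+M5)/6=-612/229
t_q=4 → seg 2, τ=1; S=3+2163/458·τ+321/916·τ²+-2255/1832·τ³=12535/1832

  seg 0: a=-5 b=285/458 c=0 d=173/458
  seg 1: a=-4 b=402/229 c=519/458 d=-239/1832
  seg 2: a=3 b=2163/458 c=321/916 d=-2255/1832
  seg 3: a=4 b=-1980/229 c=-1611/229 d=1530/229
  seg 4: a=-5 b=-612/229 c=2979/229 d=-993/229
S(4) = 12535/1832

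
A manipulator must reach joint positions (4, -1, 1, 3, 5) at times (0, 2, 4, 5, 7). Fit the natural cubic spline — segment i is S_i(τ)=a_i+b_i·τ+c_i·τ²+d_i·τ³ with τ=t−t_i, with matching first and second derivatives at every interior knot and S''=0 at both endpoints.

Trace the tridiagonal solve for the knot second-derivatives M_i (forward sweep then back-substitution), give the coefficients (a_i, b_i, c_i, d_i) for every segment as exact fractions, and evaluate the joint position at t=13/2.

Δ: Δ0=-5/2, Δ1=1, Δ2=2, Δ3=1
row 1: diag=8, rhs=21; c'=1/4, d'=21/8
row 2: denom=6−2·1/4=11/2; d'=(6−2·21/8)/(11/2)=3/22
row 3: denom=6−1·2/11=64/11; d'=(-6−1·3/22)/(64/11)=-135/128
back: M3=-135/128
back: M2=3/22−2/11·-135/128=21/64
back: M1=21/8−1/4·21/64=651/256
M: M0=0, M1=651/256, M2=21/64, M3=-135/128, M4=0
seg 0: a=4, c=M0/2=0, d=(M1−M0)/(6·2)=217/1024, b=Δ0−h0·(2M0+M1)/6=-857/256
seg 1: a=-1, c=M1/2=651/512, d=(M2−M1)/(6·2)=-189/1024, b=Δ1−h1·(2M1+M2)/6=-103/128
seg 2: a=1, c=M2/2=21/128, d=(M3−M2)/(6·1)=-59/256, b=Δ2−h2·(2M2+M3)/6=529/256
seg 3: a=3, c=M3/2=-135/256, d=(M4−M3)/(6·2)=45/512, b=Δ3−h3·(2M3+M4)/6=109/64
t_q=13/2 → seg 3, τ=3/2; S=3+109/64·τ+-135/256·τ²+45/512·τ³=19107/4096

  seg 0: a=4 b=-857/256 c=0 d=217/1024
  seg 1: a=-1 b=-103/128 c=651/512 d=-189/1024
  seg 2: a=1 b=529/256 c=21/128 d=-59/256
  seg 3: a=3 b=109/64 c=-135/256 d=45/512
S(13/2) = 19107/4096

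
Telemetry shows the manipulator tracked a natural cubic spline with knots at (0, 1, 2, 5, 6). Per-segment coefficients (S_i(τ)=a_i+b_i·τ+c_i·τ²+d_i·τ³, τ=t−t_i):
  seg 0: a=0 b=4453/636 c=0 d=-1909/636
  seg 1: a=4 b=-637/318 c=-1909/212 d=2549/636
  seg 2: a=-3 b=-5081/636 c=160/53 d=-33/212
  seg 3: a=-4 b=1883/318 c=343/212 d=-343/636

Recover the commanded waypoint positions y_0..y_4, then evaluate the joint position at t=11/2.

y_0=0 y_1=4 y_2=-3 y_3=-4 y_4=3
S(11/2) = -1191/1696

y_0 = S_0(0) = a_0 = 0
y_1 = S_1(0) = a_1 = 4
y_2 = S_2(0) = a_2 = -3
y_3 = S_3(0) = a_3 = -4
y_4 = S_3(1) = 3
t_q=11/2 is in segment 3 (τ=1/2); S_3(τ)=-1191/1696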